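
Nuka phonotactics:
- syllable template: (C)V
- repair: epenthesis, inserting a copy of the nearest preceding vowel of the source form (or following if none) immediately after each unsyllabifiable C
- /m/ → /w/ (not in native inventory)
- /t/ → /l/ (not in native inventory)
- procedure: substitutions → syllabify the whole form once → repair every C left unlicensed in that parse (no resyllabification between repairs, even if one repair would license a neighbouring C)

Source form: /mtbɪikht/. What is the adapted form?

Substitution: /m/ → /w/, /t/ → /l/, giving /wlbɪikhl/.
The consonants /w/, /l/, /k/, /h/, /l/ cannot be parsed into a legal (C)V syllable (no codas are permitted; onsets are limited to one consonant).
Epenthesis after each stranded consonant: /w/ → /wɪ/, /l/ → /lɪ/, /k/ → /ki/, /h/ → /hi/, /l/ → /li/.

wɪlɪbɪikihili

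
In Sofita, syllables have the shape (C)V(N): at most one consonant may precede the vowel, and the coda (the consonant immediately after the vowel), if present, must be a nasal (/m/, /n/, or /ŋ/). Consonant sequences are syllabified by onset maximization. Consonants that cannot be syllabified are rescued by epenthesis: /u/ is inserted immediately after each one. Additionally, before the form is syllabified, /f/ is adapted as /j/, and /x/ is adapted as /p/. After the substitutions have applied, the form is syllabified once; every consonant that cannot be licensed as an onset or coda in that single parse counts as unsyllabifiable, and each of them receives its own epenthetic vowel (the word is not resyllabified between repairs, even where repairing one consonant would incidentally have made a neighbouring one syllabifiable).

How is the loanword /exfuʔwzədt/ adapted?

epujuʔuwuzədutu

Substitution: /x/ → /p/, /f/ → /j/, giving /epjuʔwzədt/.
Under (C)V(N), the unsyllabifiable consonants are /p/, /ʔ/, /w/, /d/, /t/ (only a nasal (/m/, /n/, or /ŋ/) is licensed in coda position; onsets are limited to one consonant).
Each unlicensed consonant becomes the onset of a new syllable: /p/ → /pu/, /ʔ/ → /ʔu/, /w/ → /wu/, /d/ → /du/, /t/ → /tu/.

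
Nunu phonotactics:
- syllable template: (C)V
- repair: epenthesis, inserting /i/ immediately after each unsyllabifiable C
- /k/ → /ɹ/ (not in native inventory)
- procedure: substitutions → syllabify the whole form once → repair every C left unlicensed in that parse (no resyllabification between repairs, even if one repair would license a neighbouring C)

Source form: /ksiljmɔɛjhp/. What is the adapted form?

Substitution: /k/ → /ɹ/, giving /ɹsiljmɔɛjhp/.
Under (C)V, the unsyllabifiable consonants are /ɹ/, /l/, /j/, /j/, /h/, /p/ (no codas are permitted; onsets are limited to one consonant).
Each unlicensed consonant becomes the onset of a new syllable: /ɹ/ → /ɹi/, /l/ → /li/, /j/ → /ji/, /j/ → /ji/, /h/ → /hi/, /p/ → /pi/.

ɹisilijimɔɛjihipi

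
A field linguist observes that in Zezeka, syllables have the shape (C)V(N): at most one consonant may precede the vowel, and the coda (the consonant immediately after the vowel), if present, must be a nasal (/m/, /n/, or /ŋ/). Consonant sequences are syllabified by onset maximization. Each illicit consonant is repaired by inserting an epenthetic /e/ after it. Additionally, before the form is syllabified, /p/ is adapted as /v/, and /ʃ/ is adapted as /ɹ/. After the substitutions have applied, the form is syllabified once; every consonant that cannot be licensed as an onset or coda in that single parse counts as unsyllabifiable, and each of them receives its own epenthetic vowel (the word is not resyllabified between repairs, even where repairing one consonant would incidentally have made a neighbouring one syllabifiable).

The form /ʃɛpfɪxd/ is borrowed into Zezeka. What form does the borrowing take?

Substitution: /ʃ/ → /ɹ/, /p/ → /v/, giving /ɹɛvfɪxd/.
The consonants /v/, /x/, /d/ cannot be parsed into a legal (C)V(N) syllable (only a nasal (/m/, /n/, or /ŋ/) is licensed in coda position; onsets are limited to one consonant).
Inserting the epenthetic vowel yields /v/ → /ve/, /x/ → /xe/, /d/ → /de/.

ɹɛvefɪxede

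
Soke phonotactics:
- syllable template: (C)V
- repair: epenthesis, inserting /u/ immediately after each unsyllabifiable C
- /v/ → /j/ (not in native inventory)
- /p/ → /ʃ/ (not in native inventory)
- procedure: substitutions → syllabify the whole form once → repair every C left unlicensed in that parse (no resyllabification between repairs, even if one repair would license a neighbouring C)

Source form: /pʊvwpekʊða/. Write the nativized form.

ʃʊjuwuʃekʊða

Substitution: /p/ → /ʃ/, /v/ → /j/, giving /ʃʊjwʃekʊða/.
The consonants /j/, /w/ cannot be parsed into a legal (C)V syllable (no codas are permitted; onsets are limited to one consonant).
Inserting the epenthetic vowel yields /j/ → /ju/, /w/ → /wu/.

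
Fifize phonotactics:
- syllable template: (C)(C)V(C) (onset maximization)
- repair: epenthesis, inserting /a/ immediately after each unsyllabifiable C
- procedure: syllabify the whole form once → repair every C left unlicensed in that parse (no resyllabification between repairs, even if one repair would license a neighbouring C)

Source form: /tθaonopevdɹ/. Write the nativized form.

The consonants /d/, /ɹ/ cannot be parsed into a legal (C)(C)V(C) syllable (at most one coda consonant is licensed; onsets may contain at most 2 consonants).
Epenthesis after each stranded consonant: /d/ → /da/, /ɹ/ → /ɹa/.

tθaonopevdaɹa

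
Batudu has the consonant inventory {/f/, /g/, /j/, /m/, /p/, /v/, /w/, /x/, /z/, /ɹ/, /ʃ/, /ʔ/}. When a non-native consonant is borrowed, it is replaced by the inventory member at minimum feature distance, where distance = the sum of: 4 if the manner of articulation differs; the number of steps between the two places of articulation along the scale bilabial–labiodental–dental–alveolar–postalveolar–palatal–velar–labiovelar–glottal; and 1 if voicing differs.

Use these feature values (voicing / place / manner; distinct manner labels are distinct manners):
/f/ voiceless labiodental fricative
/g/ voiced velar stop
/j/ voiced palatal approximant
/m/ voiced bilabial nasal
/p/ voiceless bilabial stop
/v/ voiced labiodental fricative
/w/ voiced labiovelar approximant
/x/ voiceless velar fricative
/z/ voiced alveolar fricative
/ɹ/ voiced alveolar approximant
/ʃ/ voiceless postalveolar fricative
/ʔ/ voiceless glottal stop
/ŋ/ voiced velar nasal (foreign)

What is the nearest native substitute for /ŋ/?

g

/g/ is closest: manner differs (nasal→stop, +4), place distance 0 (velar→velar), same voicing; total 4. Next closest is /j/ at distance 5.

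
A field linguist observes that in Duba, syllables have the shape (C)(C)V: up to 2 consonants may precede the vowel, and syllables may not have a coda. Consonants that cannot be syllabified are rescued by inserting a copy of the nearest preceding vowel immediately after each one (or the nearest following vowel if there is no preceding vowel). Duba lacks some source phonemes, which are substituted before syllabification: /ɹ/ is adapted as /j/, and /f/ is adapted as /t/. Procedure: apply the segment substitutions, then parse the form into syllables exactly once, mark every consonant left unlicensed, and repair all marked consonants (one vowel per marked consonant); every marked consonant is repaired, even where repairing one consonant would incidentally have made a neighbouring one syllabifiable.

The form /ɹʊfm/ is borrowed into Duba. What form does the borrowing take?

jʊtʊmʊ

Substitution: /ɹ/ → /j/, /f/ → /t/, giving /jʊtm/.
The consonants /t/, /m/ cannot be parsed into a legal (C)(C)V syllable (no codas are permitted; onsets may contain at most 2 consonants).
Epenthesis after each stranded consonant: /t/ → /tʊ/, /m/ → /mʊ/.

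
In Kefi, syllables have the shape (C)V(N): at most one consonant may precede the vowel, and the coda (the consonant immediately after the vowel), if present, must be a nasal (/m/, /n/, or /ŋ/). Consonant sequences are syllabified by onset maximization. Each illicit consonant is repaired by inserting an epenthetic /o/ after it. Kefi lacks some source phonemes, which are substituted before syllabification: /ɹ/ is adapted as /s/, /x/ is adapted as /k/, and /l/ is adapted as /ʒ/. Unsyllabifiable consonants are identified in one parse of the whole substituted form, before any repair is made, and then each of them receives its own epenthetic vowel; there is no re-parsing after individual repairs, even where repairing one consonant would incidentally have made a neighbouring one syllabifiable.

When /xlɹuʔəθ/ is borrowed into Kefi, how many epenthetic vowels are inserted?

3

After substitution the input is /kʒsuʔəθ/.
The unsyllabifiable consonants are /k/, /ʒ/, /θ/; each receives one epenthetic vowel.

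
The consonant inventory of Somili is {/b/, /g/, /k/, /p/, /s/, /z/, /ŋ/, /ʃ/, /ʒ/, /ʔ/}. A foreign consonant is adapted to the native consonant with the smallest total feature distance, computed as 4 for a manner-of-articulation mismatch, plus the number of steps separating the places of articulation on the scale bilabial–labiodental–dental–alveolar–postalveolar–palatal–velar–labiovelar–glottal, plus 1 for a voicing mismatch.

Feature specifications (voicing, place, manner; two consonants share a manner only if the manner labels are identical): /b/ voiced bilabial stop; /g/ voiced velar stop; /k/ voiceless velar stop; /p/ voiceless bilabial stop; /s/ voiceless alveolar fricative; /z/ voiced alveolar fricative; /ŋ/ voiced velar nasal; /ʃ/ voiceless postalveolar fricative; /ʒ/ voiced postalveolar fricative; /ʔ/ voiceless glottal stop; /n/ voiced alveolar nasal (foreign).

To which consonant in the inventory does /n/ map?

ŋ

/ŋ/ is closest: same manner (nasal), place distance 3 (alveolar→velar), same voicing; total 3. Next closest is /z/ at distance 4.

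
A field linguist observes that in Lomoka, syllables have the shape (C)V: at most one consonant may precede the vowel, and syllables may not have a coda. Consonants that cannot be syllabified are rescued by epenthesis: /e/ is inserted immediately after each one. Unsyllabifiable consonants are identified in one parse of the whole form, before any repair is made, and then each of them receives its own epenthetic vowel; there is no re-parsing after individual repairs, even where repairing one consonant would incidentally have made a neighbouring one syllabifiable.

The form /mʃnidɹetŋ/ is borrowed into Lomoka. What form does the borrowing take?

meʃenideɹeteŋe

Under (C)V, the unsyllabifiable consonants are /m/, /ʃ/, /d/, /t/, /ŋ/ (no codas are permitted; onsets are limited to one consonant).
Inserting the epenthetic vowel yields /m/ → /me/, /ʃ/ → /ʃe/, /d/ → /de/, /t/ → /te/, /ŋ/ → /ŋe/.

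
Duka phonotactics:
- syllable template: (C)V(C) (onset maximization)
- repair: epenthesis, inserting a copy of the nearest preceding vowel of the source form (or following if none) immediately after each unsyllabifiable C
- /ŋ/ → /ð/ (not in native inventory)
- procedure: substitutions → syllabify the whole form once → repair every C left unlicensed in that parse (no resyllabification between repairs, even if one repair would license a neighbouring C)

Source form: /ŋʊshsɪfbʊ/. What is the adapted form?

ðʊshʊsɪfbʊ

Substitution: /ŋ/ → /ð/, giving /ðʊshsɪfbʊ/.
The consonants /h/ cannot be parsed into a legal (C)V(C) syllable (at most one coda consonant is licensed; onsets are limited to one consonant).
Inserting the epenthetic vowel yields /h/ → /hʊ/.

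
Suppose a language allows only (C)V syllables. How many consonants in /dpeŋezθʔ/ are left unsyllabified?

4

Under (C)V, the unsyllabifiable consonants are /d/, /z/, /θ/, /ʔ/ (no codas are permitted; onsets are limited to one consonant).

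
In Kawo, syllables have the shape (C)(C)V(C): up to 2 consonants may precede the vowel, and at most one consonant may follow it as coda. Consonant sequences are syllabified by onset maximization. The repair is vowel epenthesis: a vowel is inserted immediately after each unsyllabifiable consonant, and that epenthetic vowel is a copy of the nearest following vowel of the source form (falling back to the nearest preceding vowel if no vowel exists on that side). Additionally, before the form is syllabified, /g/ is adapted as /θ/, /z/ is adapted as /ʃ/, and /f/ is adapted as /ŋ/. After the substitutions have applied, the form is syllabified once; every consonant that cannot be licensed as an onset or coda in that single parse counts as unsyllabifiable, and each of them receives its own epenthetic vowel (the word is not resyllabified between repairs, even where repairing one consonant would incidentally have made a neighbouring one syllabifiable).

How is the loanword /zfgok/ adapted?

ʃoŋθok

Substitution: /z/ → /ʃ/, /f/ → /ŋ/, /g/ → /θ/, giving /ʃŋθok/.
Under (C)(C)V(C), the unsyllabifiable consonants are /ʃ/ (at most one coda consonant is licensed; onsets may contain at most 2 consonants).
Inserting the epenthetic vowel yields /ʃ/ → /ʃo/.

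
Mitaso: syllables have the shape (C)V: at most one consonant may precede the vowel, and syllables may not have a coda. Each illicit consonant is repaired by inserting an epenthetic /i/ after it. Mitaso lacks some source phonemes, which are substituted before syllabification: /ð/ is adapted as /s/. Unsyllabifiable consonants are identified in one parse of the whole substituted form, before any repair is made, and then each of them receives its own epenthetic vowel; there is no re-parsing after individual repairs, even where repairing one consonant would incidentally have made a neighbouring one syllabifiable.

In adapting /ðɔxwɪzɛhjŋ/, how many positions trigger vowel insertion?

4

After substitution the input is /sɔxwɪzɛhjŋ/.
The unsyllabifiable consonants are /x/, /h/, /j/, /ŋ/; each receives one epenthetic vowel.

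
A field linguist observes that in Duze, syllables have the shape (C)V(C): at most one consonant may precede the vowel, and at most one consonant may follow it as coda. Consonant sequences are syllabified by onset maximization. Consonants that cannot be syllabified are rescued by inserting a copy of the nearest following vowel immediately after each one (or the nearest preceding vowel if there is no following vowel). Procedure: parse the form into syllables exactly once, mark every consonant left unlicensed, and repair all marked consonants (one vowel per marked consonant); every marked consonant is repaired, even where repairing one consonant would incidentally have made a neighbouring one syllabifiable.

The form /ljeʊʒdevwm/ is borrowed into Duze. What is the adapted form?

lejeʊʒdevweme

Under (C)V(C), the unsyllabifiable consonants are /l/, /w/, /m/ (at most one coda consonant is licensed; onsets are limited to one consonant).
Inserting the epenthetic vowel yields /l/ → /le/, /w/ → /we/, /m/ → /me/.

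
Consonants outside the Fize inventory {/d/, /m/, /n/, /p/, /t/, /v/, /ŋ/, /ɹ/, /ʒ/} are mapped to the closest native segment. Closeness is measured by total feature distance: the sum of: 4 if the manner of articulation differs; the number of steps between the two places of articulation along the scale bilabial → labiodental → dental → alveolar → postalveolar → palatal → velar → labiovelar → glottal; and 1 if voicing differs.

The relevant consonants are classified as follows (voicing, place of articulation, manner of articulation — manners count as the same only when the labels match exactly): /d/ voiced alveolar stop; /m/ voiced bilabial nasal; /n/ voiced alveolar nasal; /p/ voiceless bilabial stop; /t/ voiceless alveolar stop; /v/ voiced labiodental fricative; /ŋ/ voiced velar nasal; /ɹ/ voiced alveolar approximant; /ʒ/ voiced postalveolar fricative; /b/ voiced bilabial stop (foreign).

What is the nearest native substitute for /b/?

p

/p/ is closest: same manner (stop), place distance 0 (bilabial→bilabial), voicing differs (+1); total 1. Next closest is /d/ at distance 3.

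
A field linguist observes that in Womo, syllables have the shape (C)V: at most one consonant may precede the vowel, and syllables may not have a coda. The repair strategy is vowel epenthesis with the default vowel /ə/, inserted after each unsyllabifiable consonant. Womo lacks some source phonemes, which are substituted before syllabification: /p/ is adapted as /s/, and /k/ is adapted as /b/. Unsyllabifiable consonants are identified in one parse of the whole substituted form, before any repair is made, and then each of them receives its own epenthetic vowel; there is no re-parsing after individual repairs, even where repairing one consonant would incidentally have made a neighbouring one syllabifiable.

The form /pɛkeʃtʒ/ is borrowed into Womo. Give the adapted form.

sɛbeʃətəʒə

Substitution: /p/ → /s/, /k/ → /b/, giving /sɛbeʃtʒ/.
Under (C)V, the unsyllabifiable consonants are /ʃ/, /t/, /ʒ/ (no codas are permitted; onsets are limited to one consonant).
Inserting the epenthetic vowel yields /ʃ/ → /ʃə/, /t/ → /tə/, /ʒ/ → /ʒə/.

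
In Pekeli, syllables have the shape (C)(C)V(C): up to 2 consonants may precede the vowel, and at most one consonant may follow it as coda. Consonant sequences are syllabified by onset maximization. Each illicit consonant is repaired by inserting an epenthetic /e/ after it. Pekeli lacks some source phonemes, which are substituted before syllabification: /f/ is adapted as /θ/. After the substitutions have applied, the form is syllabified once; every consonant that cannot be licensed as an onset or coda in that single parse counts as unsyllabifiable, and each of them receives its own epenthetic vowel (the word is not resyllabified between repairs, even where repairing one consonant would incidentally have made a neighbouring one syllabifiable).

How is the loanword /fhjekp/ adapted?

Substitution: /f/ → /θ/, giving /θhjekp/.
The consonants /θ/, /p/ cannot be parsed into a legal (C)(C)V(C) syllable (at most one coda consonant is licensed; onsets may contain at most 2 consonants).
Epenthesis after each stranded consonant: /θ/ → /θe/, /p/ → /pe/.

θehjekpe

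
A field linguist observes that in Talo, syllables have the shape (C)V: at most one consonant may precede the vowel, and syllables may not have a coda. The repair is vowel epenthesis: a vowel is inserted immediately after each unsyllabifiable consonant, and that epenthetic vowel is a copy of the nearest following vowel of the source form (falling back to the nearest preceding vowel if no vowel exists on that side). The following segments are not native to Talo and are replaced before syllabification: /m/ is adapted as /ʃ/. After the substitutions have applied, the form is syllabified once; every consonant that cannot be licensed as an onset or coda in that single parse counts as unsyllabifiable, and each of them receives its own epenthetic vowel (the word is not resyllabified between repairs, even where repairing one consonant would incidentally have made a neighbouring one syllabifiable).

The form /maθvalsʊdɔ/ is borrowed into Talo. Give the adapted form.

ʃaθavalʊsʊdɔ

Substitution: /m/ → /ʃ/, giving /ʃaθvalsʊdɔ/.
Syllabifying with onset maximization leaves /θ/, /l/ stranded (no codas are permitted; onsets are limited to one consonant).
Each unlicensed consonant becomes the onset of a new syllable: /θ/ → /θa/, /l/ → /lʊ/.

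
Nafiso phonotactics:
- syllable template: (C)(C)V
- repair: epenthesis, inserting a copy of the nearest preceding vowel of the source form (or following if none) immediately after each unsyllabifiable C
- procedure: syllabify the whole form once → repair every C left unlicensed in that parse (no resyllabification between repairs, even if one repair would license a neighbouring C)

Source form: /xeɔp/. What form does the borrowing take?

Under (C)(C)V, the unsyllabifiable consonants are /p/ (no codas are permitted; onsets may contain at most 2 consonants).
Epenthesis after each stranded consonant: /p/ → /pɔ/.

xeɔpɔ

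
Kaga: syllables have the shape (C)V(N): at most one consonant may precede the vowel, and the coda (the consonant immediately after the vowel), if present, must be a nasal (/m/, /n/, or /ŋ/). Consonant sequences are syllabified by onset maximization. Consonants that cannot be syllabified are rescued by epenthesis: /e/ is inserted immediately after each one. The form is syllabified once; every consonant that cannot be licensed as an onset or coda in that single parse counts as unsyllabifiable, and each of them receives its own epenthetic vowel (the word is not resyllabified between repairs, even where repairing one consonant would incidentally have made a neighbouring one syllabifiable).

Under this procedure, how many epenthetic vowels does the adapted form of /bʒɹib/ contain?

The unsyllabifiable consonants are /b/, /ʒ/, /b/; each receives one epenthetic vowel.

3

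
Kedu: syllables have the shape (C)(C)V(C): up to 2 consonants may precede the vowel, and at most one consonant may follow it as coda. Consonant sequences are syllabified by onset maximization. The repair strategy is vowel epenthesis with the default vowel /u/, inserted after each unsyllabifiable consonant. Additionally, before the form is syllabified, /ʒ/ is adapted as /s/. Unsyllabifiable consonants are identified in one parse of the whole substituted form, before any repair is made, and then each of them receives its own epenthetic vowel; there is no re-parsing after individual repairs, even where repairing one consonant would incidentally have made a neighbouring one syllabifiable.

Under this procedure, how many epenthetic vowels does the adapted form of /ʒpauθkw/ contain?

2

After substitution the input is /spauθkw/.
The unsyllabifiable consonants are /k/, /w/; each receives one epenthetic vowel.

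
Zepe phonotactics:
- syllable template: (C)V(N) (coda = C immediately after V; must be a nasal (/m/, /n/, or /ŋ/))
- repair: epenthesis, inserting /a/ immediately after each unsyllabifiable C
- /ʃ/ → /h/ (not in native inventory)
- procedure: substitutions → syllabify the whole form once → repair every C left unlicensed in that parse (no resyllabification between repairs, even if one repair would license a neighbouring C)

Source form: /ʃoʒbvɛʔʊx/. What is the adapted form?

hoʒabavɛʔʊxa

Substitution: /ʃ/ → /h/, giving /hoʒbvɛʔʊx/.
Under (C)V(N), the unsyllabifiable consonants are /ʒ/, /b/, /x/ (only a nasal (/m/, /n/, or /ŋ/) is licensed in coda position; onsets are limited to one consonant).
Inserting the epenthetic vowel yields /ʒ/ → /ʒa/, /b/ → /ba/, /x/ → /xa/.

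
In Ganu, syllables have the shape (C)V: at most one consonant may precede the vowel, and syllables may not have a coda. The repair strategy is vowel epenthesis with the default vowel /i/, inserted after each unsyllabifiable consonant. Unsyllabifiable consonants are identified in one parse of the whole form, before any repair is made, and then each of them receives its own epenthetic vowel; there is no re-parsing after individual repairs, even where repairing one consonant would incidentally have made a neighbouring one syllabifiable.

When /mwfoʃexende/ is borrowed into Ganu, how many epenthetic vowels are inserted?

3

The unsyllabifiable consonants are /m/, /w/, /n/; each receives one epenthetic vowel.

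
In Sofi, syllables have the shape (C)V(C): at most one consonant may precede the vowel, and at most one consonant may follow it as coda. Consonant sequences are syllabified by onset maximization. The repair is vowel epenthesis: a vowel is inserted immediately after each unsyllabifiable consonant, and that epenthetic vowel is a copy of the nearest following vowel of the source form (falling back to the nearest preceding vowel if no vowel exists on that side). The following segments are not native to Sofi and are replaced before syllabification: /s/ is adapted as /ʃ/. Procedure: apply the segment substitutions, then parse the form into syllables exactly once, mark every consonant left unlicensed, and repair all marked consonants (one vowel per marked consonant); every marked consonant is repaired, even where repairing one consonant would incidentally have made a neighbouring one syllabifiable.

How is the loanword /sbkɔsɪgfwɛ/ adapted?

Substitution: /s/ → /ʃ/, giving /ʃbkɔʃɪgfwɛ/.
The consonants /ʃ/, /b/, /f/ cannot be parsed into a legal (C)V(C) syllable (at most one coda consonant is licensed; onsets are limited to one consonant).
Inserting the epenthetic vowel yields /ʃ/ → /ʃɔ/, /b/ → /bɔ/, /f/ → /fɛ/.

ʃɔbɔkɔʃɪgfɛwɛ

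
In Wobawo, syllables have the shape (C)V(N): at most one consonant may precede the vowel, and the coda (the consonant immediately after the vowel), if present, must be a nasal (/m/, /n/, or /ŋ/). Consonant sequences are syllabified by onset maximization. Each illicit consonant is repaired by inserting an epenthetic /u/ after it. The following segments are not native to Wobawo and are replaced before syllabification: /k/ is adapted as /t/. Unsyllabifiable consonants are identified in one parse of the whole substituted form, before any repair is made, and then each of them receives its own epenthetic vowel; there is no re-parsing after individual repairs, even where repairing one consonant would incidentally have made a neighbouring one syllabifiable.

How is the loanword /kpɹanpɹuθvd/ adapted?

tupuɹanpuɹuθuvudu

Substitution: /k/ → /t/, giving /tpɹanpɹuθvd/.
Under (C)V(N), the unsyllabifiable consonants are /t/, /p/, /p/, /θ/, /v/, /d/ (only a nasal (/m/, /n/, or /ŋ/) is licensed in coda position; onsets are limited to one consonant).
Inserting the epenthetic vowel yields /t/ → /tu/, /p/ → /pu/, /p/ → /pu/, /θ/ → /θu/, /v/ → /vu/, /d/ → /du/.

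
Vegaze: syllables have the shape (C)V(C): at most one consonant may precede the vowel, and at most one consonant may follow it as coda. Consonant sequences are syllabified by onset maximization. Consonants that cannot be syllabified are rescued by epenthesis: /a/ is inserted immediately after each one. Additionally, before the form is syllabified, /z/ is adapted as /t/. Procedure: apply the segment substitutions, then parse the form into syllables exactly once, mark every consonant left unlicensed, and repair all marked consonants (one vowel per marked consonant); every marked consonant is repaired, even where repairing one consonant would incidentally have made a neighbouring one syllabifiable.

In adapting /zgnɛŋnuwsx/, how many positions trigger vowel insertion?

After substitution the input is /tgnɛŋnuwsx/.
The unsyllabifiable consonants are /t/, /g/, /s/, /x/; each receives one epenthetic vowel.

4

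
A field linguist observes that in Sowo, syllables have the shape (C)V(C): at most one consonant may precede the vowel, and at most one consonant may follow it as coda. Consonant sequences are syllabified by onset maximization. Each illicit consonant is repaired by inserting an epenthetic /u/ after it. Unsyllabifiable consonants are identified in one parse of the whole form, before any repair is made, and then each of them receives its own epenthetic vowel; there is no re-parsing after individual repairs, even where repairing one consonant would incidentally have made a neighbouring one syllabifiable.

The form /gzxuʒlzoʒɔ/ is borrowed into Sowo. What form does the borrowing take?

guzuxuʒluzoʒɔ

The consonants /g/, /z/, /l/ cannot be parsed into a legal (C)V(C) syllable (at most one coda consonant is licensed; onsets are limited to one consonant).
Each unlicensed consonant becomes the onset of a new syllable: /g/ → /gu/, /z/ → /zu/, /l/ → /lu/.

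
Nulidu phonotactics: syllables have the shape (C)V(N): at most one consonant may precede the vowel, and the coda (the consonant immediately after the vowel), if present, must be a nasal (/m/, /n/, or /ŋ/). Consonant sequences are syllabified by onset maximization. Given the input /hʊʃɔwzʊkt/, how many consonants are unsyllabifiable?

3

The consonants /w/, /k/, /t/ cannot be parsed into a legal (C)V(N) syllable (only a nasal (/m/, /n/, or /ŋ/) is licensed in coda position; onsets are limited to one consonant).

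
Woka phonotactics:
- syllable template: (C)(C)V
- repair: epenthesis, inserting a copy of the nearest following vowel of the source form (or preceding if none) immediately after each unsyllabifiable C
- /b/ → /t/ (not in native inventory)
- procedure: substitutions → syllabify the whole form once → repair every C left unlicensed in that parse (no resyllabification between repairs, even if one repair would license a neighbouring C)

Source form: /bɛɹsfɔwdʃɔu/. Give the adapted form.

tɛɹɔsfɔwɔdʃɔu

Substitution: /b/ → /t/, giving /tɛɹsfɔwdʃɔu/.
Under (C)(C)V, the unsyllabifiable consonants are /ɹ/, /w/ (no codas are permitted; onsets may contain at most 2 consonants).
Inserting the epenthetic vowel yields /ɹ/ → /ɹɔ/, /w/ → /wɔ/.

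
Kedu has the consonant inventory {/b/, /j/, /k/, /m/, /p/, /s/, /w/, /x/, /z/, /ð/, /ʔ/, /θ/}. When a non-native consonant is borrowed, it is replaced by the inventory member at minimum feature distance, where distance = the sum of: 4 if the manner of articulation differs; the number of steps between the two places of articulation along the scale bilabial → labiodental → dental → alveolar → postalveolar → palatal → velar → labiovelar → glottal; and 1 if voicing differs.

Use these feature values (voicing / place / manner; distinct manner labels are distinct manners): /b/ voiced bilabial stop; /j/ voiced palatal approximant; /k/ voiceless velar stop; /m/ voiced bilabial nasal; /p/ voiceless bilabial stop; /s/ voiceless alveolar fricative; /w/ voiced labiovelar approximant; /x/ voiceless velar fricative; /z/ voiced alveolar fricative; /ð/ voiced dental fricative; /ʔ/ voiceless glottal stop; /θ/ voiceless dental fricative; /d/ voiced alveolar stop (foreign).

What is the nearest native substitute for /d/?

/b/ is closest: same manner (stop), place distance 3 (alveolar→bilabial), same voicing; total 3. Next closest is /k/ at distance 4.

b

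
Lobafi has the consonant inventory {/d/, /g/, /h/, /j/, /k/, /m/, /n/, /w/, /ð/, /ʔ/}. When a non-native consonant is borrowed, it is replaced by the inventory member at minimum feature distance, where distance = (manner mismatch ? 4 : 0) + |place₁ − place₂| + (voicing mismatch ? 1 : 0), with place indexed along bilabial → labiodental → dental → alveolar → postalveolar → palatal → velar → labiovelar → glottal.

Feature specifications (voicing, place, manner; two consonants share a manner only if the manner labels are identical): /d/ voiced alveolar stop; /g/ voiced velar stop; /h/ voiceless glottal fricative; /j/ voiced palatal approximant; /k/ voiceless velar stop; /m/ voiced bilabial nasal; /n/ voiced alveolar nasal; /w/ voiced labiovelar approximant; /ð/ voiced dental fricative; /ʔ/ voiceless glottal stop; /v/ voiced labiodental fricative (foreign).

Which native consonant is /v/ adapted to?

/ð/ is closest: same manner (fricative), place distance 1 (labiodental→dental), same voicing; total 1. Next closest is /m/ at distance 5.

ð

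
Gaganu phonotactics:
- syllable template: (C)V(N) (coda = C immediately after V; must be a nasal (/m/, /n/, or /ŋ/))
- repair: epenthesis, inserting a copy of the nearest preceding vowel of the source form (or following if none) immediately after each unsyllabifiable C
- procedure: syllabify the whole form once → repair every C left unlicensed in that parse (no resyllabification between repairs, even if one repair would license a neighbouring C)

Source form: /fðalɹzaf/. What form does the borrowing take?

faðalaɹazafa

The consonants /f/, /l/, /ɹ/, /f/ cannot be parsed into a legal (C)V(N) syllable (only a nasal (/m/, /n/, or /ŋ/) is licensed in coda position; onsets are limited to one consonant).
Epenthesis after each stranded consonant: /f/ → /fa/, /l/ → /la/, /ɹ/ → /ɹa/, /f/ → /fa/.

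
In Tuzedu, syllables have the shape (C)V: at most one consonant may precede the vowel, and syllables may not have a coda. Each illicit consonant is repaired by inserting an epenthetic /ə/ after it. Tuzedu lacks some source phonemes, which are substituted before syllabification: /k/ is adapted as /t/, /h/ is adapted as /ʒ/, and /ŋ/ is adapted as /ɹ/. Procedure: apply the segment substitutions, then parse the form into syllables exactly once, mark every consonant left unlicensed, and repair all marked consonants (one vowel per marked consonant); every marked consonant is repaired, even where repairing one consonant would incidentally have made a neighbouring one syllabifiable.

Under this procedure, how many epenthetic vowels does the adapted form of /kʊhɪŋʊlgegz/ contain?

After substitution the input is /tʊʒɪɹʊlgegz/.
The unsyllabifiable consonants are /l/, /g/, /z/; each receives one epenthetic vowel.

3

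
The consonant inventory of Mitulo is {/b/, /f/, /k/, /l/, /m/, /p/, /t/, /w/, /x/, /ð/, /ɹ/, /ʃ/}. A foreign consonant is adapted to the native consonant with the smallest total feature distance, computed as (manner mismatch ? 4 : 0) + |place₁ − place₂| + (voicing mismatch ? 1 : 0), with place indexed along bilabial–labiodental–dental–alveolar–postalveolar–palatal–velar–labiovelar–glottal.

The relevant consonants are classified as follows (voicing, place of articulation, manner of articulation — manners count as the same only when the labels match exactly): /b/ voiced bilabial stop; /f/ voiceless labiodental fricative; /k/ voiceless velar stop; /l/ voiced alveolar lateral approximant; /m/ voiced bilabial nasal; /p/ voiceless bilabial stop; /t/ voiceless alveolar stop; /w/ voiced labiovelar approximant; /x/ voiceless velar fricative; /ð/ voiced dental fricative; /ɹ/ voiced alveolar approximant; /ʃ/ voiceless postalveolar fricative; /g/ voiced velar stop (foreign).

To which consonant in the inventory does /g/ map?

/k/ is closest: same manner (stop), place distance 0 (velar→velar), voicing differs (+1); total 1. Next closest is /t/ at distance 4.

k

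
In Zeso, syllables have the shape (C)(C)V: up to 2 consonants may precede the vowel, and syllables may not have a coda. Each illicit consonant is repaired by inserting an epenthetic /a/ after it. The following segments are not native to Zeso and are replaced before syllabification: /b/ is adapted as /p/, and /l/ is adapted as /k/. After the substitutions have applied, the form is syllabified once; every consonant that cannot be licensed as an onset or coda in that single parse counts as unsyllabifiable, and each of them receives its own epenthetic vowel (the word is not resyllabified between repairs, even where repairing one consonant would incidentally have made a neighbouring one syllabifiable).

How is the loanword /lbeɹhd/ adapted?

kpeɹahada

Substitution: /l/ → /k/, /b/ → /p/, giving /kpeɹhd/.
Syllabifying with onset maximization leaves /ɹ/, /h/, /d/ stranded (no codas are permitted; onsets may contain at most 2 consonants).
Inserting the epenthetic vowel yields /ɹ/ → /ɹa/, /h/ → /ha/, /d/ → /da/.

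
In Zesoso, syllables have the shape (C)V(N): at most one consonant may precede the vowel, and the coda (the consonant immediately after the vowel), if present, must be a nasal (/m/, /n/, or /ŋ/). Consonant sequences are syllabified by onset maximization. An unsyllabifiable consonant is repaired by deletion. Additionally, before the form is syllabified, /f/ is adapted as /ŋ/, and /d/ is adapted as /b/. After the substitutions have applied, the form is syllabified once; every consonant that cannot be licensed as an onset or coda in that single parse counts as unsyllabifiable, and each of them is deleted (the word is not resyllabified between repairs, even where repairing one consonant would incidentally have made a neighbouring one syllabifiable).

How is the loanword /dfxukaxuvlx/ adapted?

Substitution: /d/ → /b/, /f/ → /ŋ/, giving /bŋxukaxuvlx/.
Under (C)V(N), the unsyllabifiable consonants are /b/, /ŋ/, /v/, /l/, /x/ (only a nasal (/m/, /n/, or /ŋ/) is licensed in coda position; onsets are limited to one consonant).
Each unlicensed consonant is deleted: /b/, /ŋ/, /v/, /l/, /x/.

xukaxu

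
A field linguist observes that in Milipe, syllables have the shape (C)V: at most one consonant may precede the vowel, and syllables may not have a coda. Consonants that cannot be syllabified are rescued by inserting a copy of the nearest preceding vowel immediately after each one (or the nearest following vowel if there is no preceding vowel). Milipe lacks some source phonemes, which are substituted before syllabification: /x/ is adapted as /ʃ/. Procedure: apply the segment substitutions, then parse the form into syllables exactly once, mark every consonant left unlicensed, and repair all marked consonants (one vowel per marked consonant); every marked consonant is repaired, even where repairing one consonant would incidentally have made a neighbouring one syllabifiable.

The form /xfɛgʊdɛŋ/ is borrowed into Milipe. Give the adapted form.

Substitution: /x/ → /ʃ/, giving /ʃfɛgʊdɛŋ/.
Under (C)V, the unsyllabifiable consonants are /ʃ/, /ŋ/ (no codas are permitted; onsets are limited to one consonant).
Each unlicensed consonant becomes the onset of a new syllable: /ʃ/ → /ʃɛ/, /ŋ/ → /ŋɛ/.

ʃɛfɛgʊdɛŋɛ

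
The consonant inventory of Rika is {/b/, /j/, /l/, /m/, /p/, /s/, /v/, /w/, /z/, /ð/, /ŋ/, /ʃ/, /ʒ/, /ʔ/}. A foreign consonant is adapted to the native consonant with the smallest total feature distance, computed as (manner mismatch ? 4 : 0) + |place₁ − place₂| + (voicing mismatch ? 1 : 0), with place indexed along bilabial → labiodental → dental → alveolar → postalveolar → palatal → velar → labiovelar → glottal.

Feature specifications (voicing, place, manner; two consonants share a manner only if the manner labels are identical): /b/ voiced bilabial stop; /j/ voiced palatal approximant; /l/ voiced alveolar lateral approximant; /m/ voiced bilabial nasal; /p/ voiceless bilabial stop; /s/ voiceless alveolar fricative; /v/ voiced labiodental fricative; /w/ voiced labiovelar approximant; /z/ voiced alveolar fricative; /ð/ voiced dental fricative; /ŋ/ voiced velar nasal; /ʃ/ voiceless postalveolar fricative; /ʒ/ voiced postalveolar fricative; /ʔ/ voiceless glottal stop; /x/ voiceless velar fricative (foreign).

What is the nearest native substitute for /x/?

ʃ

/ʃ/ is closest: same manner (fricative), place distance 2 (velar→postalveolar), same voicing; total 2. Next closest is /s/ at distance 3.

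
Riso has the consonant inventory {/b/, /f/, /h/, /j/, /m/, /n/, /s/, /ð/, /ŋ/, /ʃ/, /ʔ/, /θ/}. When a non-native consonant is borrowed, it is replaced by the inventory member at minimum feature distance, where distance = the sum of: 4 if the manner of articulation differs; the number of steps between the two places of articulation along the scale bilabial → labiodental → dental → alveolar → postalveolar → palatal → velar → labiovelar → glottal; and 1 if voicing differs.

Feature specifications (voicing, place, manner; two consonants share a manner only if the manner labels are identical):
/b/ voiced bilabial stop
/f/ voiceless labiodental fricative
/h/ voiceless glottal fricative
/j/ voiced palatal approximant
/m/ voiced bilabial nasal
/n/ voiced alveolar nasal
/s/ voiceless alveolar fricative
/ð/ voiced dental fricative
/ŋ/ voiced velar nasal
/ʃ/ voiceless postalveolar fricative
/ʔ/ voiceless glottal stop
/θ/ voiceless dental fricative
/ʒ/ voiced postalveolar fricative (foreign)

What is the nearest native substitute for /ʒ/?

/ʃ/ is closest: same manner (fricative), place distance 0 (postalveolar→postalveolar), voicing differs (+1); total 1. Next closest is /s/ at distance 2.

ʃ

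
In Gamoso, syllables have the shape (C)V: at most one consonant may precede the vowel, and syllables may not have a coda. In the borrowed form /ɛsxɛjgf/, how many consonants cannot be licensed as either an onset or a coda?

Under (C)V, the unsyllabifiable consonants are /s/, /j/, /g/, /f/ (no codas are permitted; onsets are limited to one consonant).

4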